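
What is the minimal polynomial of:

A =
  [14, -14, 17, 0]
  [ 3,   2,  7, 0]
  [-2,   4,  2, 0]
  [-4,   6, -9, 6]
x^3 - 18*x^2 + 108*x - 216

The characteristic polynomial is χ_A(x) = (x - 6)^4, so the eigenvalues are known. The minimal polynomial is
  m_A(x) = Π_λ (x − λ)^{k_λ}
where k_λ is the size of the *largest* Jordan block for λ (equivalently, the smallest k with (A − λI)^k v = 0 for every generalised eigenvector v of λ).

  λ = 6: largest Jordan block has size 3, contributing (x − 6)^3

So m_A(x) = (x - 6)^3 = x^3 - 18*x^2 + 108*x - 216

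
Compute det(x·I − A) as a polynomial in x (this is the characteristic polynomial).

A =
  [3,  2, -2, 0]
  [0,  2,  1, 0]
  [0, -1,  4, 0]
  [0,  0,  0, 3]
x^4 - 12*x^3 + 54*x^2 - 108*x + 81

Expanding det(x·I − A) (e.g. by cofactor expansion or by noting that A is similar to its Jordan form J, which has the same characteristic polynomial as A) gives
  χ_A(x) = x^4 - 12*x^3 + 54*x^2 - 108*x + 81
which factors as (x - 3)^4. The eigenvalues (with algebraic multiplicities) are λ = 3 with multiplicity 4.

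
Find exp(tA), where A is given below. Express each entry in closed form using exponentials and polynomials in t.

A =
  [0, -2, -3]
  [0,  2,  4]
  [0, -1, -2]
e^{tA} =
  [1, -t^2/2 - 2*t, -t^2 - 3*t]
  [0, 2*t + 1, 4*t]
  [0, -t, 1 - 2*t]

Strategy: write A = P · J · P⁻¹ where J is a Jordan canonical form, so e^{tA} = P · e^{tJ} · P⁻¹, and e^{tJ} can be computed block-by-block.

A has Jordan form
J =
  [0, 1, 0]
  [0, 0, 1]
  [0, 0, 0]
(up to reordering of blocks).

Per-block formulas:
  For a 3×3 Jordan block J_3(0): exp(t · J_3(0)) = e^(0t)·(I + t·N + (t^2/2)·N^2), where N is the 3×3 nilpotent shift.

After assembling e^{tJ} and conjugating by P, we get:

e^{tA} =
  [1, -t^2/2 - 2*t, -t^2 - 3*t]
  [0, 2*t + 1, 4*t]
  [0, -t, 1 - 2*t]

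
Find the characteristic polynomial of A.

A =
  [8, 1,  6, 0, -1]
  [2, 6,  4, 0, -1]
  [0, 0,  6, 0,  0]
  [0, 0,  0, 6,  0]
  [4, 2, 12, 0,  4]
x^5 - 30*x^4 + 360*x^3 - 2160*x^2 + 6480*x - 7776

Expanding det(x·I − A) (e.g. by cofactor expansion or by noting that A is similar to its Jordan form J, which has the same characteristic polynomial as A) gives
  χ_A(x) = x^5 - 30*x^4 + 360*x^3 - 2160*x^2 + 6480*x - 7776
which factors as (x - 6)^5. The eigenvalues (with algebraic multiplicities) are λ = 6 with multiplicity 5.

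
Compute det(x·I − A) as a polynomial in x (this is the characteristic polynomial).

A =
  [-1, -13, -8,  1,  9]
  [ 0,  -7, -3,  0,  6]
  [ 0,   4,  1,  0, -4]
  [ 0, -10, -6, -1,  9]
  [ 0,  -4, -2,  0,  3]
x^5 + 5*x^4 + 10*x^3 + 10*x^2 + 5*x + 1

Expanding det(x·I − A) (e.g. by cofactor expansion or by noting that A is similar to its Jordan form J, which has the same characteristic polynomial as A) gives
  χ_A(x) = x^5 + 5*x^4 + 10*x^3 + 10*x^2 + 5*x + 1
which factors as (x + 1)^5. The eigenvalues (with algebraic multiplicities) are λ = -1 with multiplicity 5.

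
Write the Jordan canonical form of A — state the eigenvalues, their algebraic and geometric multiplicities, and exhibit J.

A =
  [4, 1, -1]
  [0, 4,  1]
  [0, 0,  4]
J_3(4)

The characteristic polynomial is
  det(x·I − A) = x^3 - 12*x^2 + 48*x - 64 = (x - 4)^3

Eigenvalues and multiplicities (the geometric multiplicity of λ is n − rank(A − λI), which equals the number of Jordan blocks for λ):
  λ = 4: algebraic multiplicity = 3, geometric multiplicity = 1

Determining the block sizes for each eigenvalue:
  λ = 4: one block (gm = 1), so the single block has size am = 3 → block sizes [3]

Assembling the blocks gives a Jordan form
J =
  [4, 1, 0]
  [0, 4, 1]
  [0, 0, 4]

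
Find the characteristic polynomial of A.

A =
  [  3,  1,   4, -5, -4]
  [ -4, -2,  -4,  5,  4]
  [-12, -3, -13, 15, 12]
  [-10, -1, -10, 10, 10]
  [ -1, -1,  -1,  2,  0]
x^5 + 2*x^4 - 2*x^3 - 8*x^2 - 7*x - 2

Expanding det(x·I − A) (e.g. by cofactor expansion or by noting that A is similar to its Jordan form J, which has the same characteristic polynomial as A) gives
  χ_A(x) = x^5 + 2*x^4 - 2*x^3 - 8*x^2 - 7*x - 2
which factors as (x - 2)*(x + 1)^4. The eigenvalues (with algebraic multiplicities) are λ = -1 with multiplicity 4, λ = 2 with multiplicity 1.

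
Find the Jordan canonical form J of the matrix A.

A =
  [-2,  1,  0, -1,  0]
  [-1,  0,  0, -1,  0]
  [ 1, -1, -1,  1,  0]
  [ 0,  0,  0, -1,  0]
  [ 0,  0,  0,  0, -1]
J_2(-1) ⊕ J_1(-1) ⊕ J_1(-1) ⊕ J_1(-1)

The characteristic polynomial is
  det(x·I − A) = x^5 + 5*x^4 + 10*x^3 + 10*x^2 + 5*x + 1 = (x + 1)^5

Eigenvalues and multiplicities (the geometric multiplicity of λ is n − rank(A − λI), which equals the number of Jordan blocks for λ):
  λ = -1: algebraic multiplicity = 5, geometric multiplicity = 4

Determining the block sizes for each eigenvalue:
  λ = -1: 4 blocks summing to 5 forces exactly one block of size 2 and the rest size 1 → block sizes [2, 1, 1, 1]

Assembling the blocks gives a Jordan form
J =
  [-1,  1,  0,  0,  0]
  [ 0, -1,  0,  0,  0]
  [ 0,  0, -1,  0,  0]
  [ 0,  0,  0, -1,  0]
  [ 0,  0,  0,  0, -1]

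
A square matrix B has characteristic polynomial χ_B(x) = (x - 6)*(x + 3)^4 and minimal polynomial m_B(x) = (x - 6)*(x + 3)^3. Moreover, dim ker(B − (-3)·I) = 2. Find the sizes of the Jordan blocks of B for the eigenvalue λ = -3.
Block sizes for λ = -3: [3, 1]

Step 1 — from the characteristic polynomial, algebraic multiplicity of λ = -3 is 4. From dim ker(B − (-3)·I) = 2, there are exactly 2 Jordan blocks for λ = -3.
Step 2 — from the minimal polynomial, the factor (x + 3)^3 tells us the largest block for λ = -3 has size 3.
Step 3 — with total size 4, 2 blocks, and largest block 3, the block sizes (in nonincreasing order) are [3, 1].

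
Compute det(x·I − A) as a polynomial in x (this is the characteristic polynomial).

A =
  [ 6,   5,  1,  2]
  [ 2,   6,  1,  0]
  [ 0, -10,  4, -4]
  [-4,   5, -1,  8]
x^4 - 24*x^3 + 216*x^2 - 864*x + 1296

Expanding det(x·I − A) (e.g. by cofactor expansion or by noting that A is similar to its Jordan form J, which has the same characteristic polynomial as A) gives
  χ_A(x) = x^4 - 24*x^3 + 216*x^2 - 864*x + 1296
which factors as (x - 6)^4. The eigenvalues (with algebraic multiplicities) are λ = 6 with multiplicity 4.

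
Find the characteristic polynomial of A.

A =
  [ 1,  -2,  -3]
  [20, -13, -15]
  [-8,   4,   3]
x^3 + 9*x^2 + 27*x + 27

Expanding det(x·I − A) (e.g. by cofactor expansion or by noting that A is similar to its Jordan form J, which has the same characteristic polynomial as A) gives
  χ_A(x) = x^3 + 9*x^2 + 27*x + 27
which factors as (x + 3)^3. The eigenvalues (with algebraic multiplicities) are λ = -3 with multiplicity 3.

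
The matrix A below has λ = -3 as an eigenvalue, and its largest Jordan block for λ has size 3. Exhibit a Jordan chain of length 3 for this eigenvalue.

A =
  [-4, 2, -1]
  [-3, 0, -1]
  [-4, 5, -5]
A Jordan chain for λ = -3 of length 3:
v_1 = (-1, -2, -3)ᵀ
v_2 = (-1, -3, -4)ᵀ
v_3 = (1, 0, 0)ᵀ

Let N = A − (-3)·I. We want v_3 with N^3 v_3 = 0 but N^2 v_3 ≠ 0; then v_{j-1} := N · v_j for j = 3, …, 2.

Pick v_3 = (1, 0, 0)ᵀ.
Then v_2 = N · v_3 = (-1, -3, -4)ᵀ.
Then v_1 = N · v_2 = (-1, -2, -3)ᵀ.

Sanity check: (A − (-3)·I) v_1 = (0, 0, 0)ᵀ = 0. ✓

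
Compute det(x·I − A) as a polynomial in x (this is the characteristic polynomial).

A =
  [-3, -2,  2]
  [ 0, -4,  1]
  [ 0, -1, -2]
x^3 + 9*x^2 + 27*x + 27

Expanding det(x·I − A) (e.g. by cofactor expansion or by noting that A is similar to its Jordan form J, which has the same characteristic polynomial as A) gives
  χ_A(x) = x^3 + 9*x^2 + 27*x + 27
which factors as (x + 3)^3. The eigenvalues (with algebraic multiplicities) are λ = -3 with multiplicity 3.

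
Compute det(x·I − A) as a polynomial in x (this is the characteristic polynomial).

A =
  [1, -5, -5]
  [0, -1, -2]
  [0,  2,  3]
x^3 - 3*x^2 + 3*x - 1

Expanding det(x·I − A) (e.g. by cofactor expansion or by noting that A is similar to its Jordan form J, which has the same characteristic polynomial as A) gives
  χ_A(x) = x^3 - 3*x^2 + 3*x - 1
which factors as (x - 1)^3. The eigenvalues (with algebraic multiplicities) are λ = 1 with multiplicity 3.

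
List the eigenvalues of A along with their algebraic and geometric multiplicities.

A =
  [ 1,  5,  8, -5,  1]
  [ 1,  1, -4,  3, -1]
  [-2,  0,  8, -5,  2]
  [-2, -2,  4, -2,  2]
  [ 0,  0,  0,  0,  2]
λ = 2: alg = 5, geom = 3

Step 1 — factor the characteristic polynomial to read off the algebraic multiplicities:
  χ_A(x) = (x - 2)^5

Step 2 — compute geometric multiplicities via the rank-nullity identity g(λ) = n − rank(A − λI):
  rank(A − (2)·I) = 2, so dim ker(A − (2)·I) = n − 2 = 3

Summary:
  λ = 2: algebraic multiplicity = 5, geometric multiplicity = 3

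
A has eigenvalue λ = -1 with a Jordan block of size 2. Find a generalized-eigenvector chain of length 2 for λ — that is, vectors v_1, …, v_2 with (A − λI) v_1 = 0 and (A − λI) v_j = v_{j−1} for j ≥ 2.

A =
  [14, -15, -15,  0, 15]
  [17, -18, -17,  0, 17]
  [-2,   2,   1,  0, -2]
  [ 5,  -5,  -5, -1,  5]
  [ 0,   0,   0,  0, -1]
A Jordan chain for λ = -1 of length 2:
v_1 = (15, 17, -2, 5, 0)ᵀ
v_2 = (1, 0, 0, 0, 0)ᵀ

Let N = A − (-1)·I. We want v_2 with N^2 v_2 = 0 but N^1 v_2 ≠ 0; then v_{j-1} := N · v_j for j = 2, …, 2.

Pick v_2 = (1, 0, 0, 0, 0)ᵀ.
Then v_1 = N · v_2 = (15, 17, -2, 5, 0)ᵀ.

Sanity check: (A − (-1)·I) v_1 = (0, 0, 0, 0, 0)ᵀ = 0. ✓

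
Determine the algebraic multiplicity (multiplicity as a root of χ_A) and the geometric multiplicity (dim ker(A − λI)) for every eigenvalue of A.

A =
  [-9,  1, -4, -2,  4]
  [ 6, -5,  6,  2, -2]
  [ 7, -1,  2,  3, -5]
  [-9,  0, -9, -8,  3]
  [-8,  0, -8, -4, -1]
λ = -5: alg = 3, geom = 2; λ = -3: alg = 2, geom = 1

Step 1 — factor the characteristic polynomial to read off the algebraic multiplicities:
  χ_A(x) = (x + 3)^2*(x + 5)^3

Step 2 — compute geometric multiplicities via the rank-nullity identity g(λ) = n − rank(A − λI):
  rank(A − (-5)·I) = 3, so dim ker(A − (-5)·I) = n − 3 = 2
  rank(A − (-3)·I) = 4, so dim ker(A − (-3)·I) = n − 4 = 1

Summary:
  λ = -5: algebraic multiplicity = 3, geometric multiplicity = 2
  λ = -3: algebraic multiplicity = 2, geometric multiplicity = 1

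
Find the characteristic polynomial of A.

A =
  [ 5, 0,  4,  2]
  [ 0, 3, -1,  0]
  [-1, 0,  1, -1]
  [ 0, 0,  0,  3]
x^4 - 12*x^3 + 54*x^2 - 108*x + 81

Expanding det(x·I − A) (e.g. by cofactor expansion or by noting that A is similar to its Jordan form J, which has the same characteristic polynomial as A) gives
  χ_A(x) = x^4 - 12*x^3 + 54*x^2 - 108*x + 81
which factors as (x - 3)^4. The eigenvalues (with algebraic multiplicities) are λ = 3 with multiplicity 4.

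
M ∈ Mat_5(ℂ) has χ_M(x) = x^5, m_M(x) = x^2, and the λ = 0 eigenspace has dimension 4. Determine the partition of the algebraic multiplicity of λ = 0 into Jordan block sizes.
Block sizes for λ = 0: [2, 1, 1, 1]

Step 1 — from the characteristic polynomial, algebraic multiplicity of λ = 0 is 5. From dim ker(M − (0)·I) = 4, there are exactly 4 Jordan blocks for λ = 0.
Step 2 — from the minimal polynomial, the factor (x − 0)^2 tells us the largest block for λ = 0 has size 2.
Step 3 — with total size 5, 4 blocks, and largest block 2, the block sizes (in nonincreasing order) are [2, 1, 1, 1].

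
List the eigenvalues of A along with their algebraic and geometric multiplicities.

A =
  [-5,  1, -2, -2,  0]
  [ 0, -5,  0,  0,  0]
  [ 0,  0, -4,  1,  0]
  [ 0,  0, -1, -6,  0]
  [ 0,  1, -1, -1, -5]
λ = -5: alg = 5, geom = 3

Step 1 — factor the characteristic polynomial to read off the algebraic multiplicities:
  χ_A(x) = (x + 5)^5

Step 2 — compute geometric multiplicities via the rank-nullity identity g(λ) = n − rank(A − λI):
  rank(A − (-5)·I) = 2, so dim ker(A − (-5)·I) = n − 2 = 3

Summary:
  λ = -5: algebraic multiplicity = 5, geometric multiplicity = 3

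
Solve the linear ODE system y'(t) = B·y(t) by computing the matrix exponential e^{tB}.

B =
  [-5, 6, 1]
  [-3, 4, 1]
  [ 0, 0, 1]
e^{tB} =
  [-exp(t) + 2*exp(-2*t), 2*exp(t) - 2*exp(-2*t), t*exp(t)]
  [-exp(t) + exp(-2*t), 2*exp(t) - exp(-2*t), t*exp(t)]
  [0, 0, exp(t)]

Strategy: write B = P · J · P⁻¹ where J is a Jordan canonical form, so e^{tB} = P · e^{tJ} · P⁻¹, and e^{tJ} can be computed block-by-block.

B has Jordan form
J =
  [-2, 0, 0]
  [ 0, 1, 1]
  [ 0, 0, 1]
(up to reordering of blocks).

Per-block formulas:
  For a 1×1 block at λ = -2: exp(t · [-2]) = [e^(-2t)].
  For a 2×2 Jordan block J_2(1): exp(t · J_2(1)) = e^(1t)·(I + t·N), where N is the 2×2 nilpotent shift.

After assembling e^{tJ} and conjugating by P, we get:

e^{tB} =
  [-exp(t) + 2*exp(-2*t), 2*exp(t) - 2*exp(-2*t), t*exp(t)]
  [-exp(t) + exp(-2*t), 2*exp(t) - exp(-2*t), t*exp(t)]
  [0, 0, exp(t)]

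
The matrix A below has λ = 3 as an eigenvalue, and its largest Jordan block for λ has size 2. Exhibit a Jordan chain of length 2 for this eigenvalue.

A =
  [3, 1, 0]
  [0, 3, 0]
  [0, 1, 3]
A Jordan chain for λ = 3 of length 2:
v_1 = (1, 0, 1)ᵀ
v_2 = (0, 1, 0)ᵀ

Let N = A − (3)·I. We want v_2 with N^2 v_2 = 0 but N^1 v_2 ≠ 0; then v_{j-1} := N · v_j for j = 2, …, 2.

Pick v_2 = (0, 1, 0)ᵀ.
Then v_1 = N · v_2 = (1, 0, 1)ᵀ.

Sanity check: (A − (3)·I) v_1 = (0, 0, 0)ᵀ = 0. ✓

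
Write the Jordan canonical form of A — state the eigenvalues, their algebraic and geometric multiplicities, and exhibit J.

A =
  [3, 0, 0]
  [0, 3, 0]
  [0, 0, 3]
J_1(3) ⊕ J_1(3) ⊕ J_1(3)

The characteristic polynomial is
  det(x·I − A) = x^3 - 9*x^2 + 27*x - 27 = (x - 3)^3

Eigenvalues and multiplicities (the geometric multiplicity of λ is n − rank(A − λI), which equals the number of Jordan blocks for λ):
  λ = 3: algebraic multiplicity = 3, geometric multiplicity = 3

Determining the block sizes for each eigenvalue:
  λ = 3: gm = am = 3, so every block has size 1 → block sizes [1, 1, 1]

Assembling the blocks gives a Jordan form
J =
  [3, 0, 0]
  [0, 3, 0]
  [0, 0, 3]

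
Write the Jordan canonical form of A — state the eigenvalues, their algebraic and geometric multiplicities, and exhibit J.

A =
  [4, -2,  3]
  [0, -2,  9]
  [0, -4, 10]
J_2(4) ⊕ J_1(4)

The characteristic polynomial is
  det(x·I − A) = x^3 - 12*x^2 + 48*x - 64 = (x - 4)^3

Eigenvalues and multiplicities (the geometric multiplicity of λ is n − rank(A − λI), which equals the number of Jordan blocks for λ):
  λ = 4: algebraic multiplicity = 3, geometric multiplicity = 2

Determining the block sizes for each eigenvalue:
  λ = 4: 2 blocks summing to 3 forces exactly one block of size 2 and the rest size 1 → block sizes [2, 1]

Assembling the blocks gives a Jordan form
J =
  [4, 1, 0]
  [0, 4, 0]
  [0, 0, 4]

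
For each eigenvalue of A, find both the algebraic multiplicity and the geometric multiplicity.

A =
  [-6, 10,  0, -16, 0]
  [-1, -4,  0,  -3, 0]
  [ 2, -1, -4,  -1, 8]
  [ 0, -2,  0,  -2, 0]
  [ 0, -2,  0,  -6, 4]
λ = -4: alg = 4, geom = 2; λ = 4: alg = 1, geom = 1

Step 1 — factor the characteristic polynomial to read off the algebraic multiplicities:
  χ_A(x) = (x - 4)*(x + 4)^4

Step 2 — compute geometric multiplicities via the rank-nullity identity g(λ) = n − rank(A − λI):
  rank(A − (-4)·I) = 3, so dim ker(A − (-4)·I) = n − 3 = 2
  rank(A − (4)·I) = 4, so dim ker(A − (4)·I) = n − 4 = 1

Summary:
  λ = -4: algebraic multiplicity = 4, geometric multiplicity = 2
  λ = 4: algebraic multiplicity = 1, geometric multiplicity = 1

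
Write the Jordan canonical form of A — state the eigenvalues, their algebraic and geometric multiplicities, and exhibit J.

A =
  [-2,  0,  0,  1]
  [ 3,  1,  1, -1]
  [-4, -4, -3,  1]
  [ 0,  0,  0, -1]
J_1(-2) ⊕ J_3(-1)

The characteristic polynomial is
  det(x·I − A) = x^4 + 5*x^3 + 9*x^2 + 7*x + 2 = (x + 1)^3*(x + 2)

Eigenvalues and multiplicities (the geometric multiplicity of λ is n − rank(A − λI), which equals the number of Jordan blocks for λ):
  λ = -2: algebraic multiplicity = 1, geometric multiplicity = 1
  λ = -1: algebraic multiplicity = 3, geometric multiplicity = 1

Determining the block sizes for each eigenvalue:
  λ = -2: one block (gm = 1), so the single block has size am = 1 → block sizes [1]
  λ = -1: one block (gm = 1), so the single block has size am = 3 → block sizes [3]

Assembling the blocks gives a Jordan form
J =
  [-2,  0,  0,  0]
  [ 0, -1,  1,  0]
  [ 0,  0, -1,  1]
  [ 0,  0,  0, -1]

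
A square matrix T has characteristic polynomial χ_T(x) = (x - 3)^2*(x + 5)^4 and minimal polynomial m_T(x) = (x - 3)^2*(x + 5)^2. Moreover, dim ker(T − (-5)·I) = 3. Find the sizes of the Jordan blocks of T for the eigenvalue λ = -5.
Block sizes for λ = -5: [2, 1, 1]

Step 1 — from the characteristic polynomial, algebraic multiplicity of λ = -5 is 4. From dim ker(T − (-5)·I) = 3, there are exactly 3 Jordan blocks for λ = -5.
Step 2 — from the minimal polynomial, the factor (x + 5)^2 tells us the largest block for λ = -5 has size 2.
Step 3 — with total size 4, 3 blocks, and largest block 2, the block sizes (in nonincreasing order) are [2, 1, 1].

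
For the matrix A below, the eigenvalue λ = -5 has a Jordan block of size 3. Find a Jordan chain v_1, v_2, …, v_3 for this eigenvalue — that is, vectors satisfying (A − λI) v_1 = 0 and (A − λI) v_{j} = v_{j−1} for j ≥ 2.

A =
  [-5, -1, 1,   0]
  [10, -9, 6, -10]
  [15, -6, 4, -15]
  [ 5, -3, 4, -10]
A Jordan chain for λ = -5 of length 3:
v_1 = (5, 0, 0, 5)ᵀ
v_2 = (0, 10, 15, 5)ᵀ
v_3 = (1, 0, 0, 0)ᵀ

Let N = A − (-5)·I. We want v_3 with N^3 v_3 = 0 but N^2 v_3 ≠ 0; then v_{j-1} := N · v_j for j = 3, …, 2.

Pick v_3 = (1, 0, 0, 0)ᵀ.
Then v_2 = N · v_3 = (0, 10, 15, 5)ᵀ.
Then v_1 = N · v_2 = (5, 0, 0, 5)ᵀ.

Sanity check: (A − (-5)·I) v_1 = (0, 0, 0, 0)ᵀ = 0. ✓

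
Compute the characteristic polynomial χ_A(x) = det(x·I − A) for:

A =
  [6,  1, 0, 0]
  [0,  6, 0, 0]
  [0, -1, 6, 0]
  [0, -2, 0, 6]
x^4 - 24*x^3 + 216*x^2 - 864*x + 1296

Expanding det(x·I − A) (e.g. by cofactor expansion or by noting that A is similar to its Jordan form J, which has the same characteristic polynomial as A) gives
  χ_A(x) = x^4 - 24*x^3 + 216*x^2 - 864*x + 1296
which factors as (x - 6)^4. The eigenvalues (with algebraic multiplicities) are λ = 6 with multiplicity 4.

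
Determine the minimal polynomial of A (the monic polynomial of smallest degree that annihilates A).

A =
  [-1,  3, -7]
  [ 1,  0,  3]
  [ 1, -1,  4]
x^3 - 3*x^2 + 3*x - 1

The characteristic polynomial is χ_A(x) = (x - 1)^3, so the eigenvalues are known. The minimal polynomial is
  m_A(x) = Π_λ (x − λ)^{k_λ}
where k_λ is the size of the *largest* Jordan block for λ (equivalently, the smallest k with (A − λI)^k v = 0 for every generalised eigenvector v of λ).

  λ = 1: largest Jordan block has size 3, contributing (x − 1)^3

So m_A(x) = (x - 1)^3 = x^3 - 3*x^2 + 3*x - 1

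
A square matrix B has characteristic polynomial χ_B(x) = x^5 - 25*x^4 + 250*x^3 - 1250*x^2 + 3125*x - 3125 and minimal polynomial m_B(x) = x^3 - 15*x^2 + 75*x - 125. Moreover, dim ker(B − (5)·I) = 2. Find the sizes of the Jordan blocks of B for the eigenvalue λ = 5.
Block sizes for λ = 5: [3, 2]

Step 1 — from the characteristic polynomial, algebraic multiplicity of λ = 5 is 5. From dim ker(B − (5)·I) = 2, there are exactly 2 Jordan blocks for λ = 5.
Step 2 — from the minimal polynomial, the factor (x − 5)^3 tells us the largest block for λ = 5 has size 3.
Step 3 — with total size 5, 2 blocks, and largest block 3, the block sizes (in nonincreasing order) are [3, 2].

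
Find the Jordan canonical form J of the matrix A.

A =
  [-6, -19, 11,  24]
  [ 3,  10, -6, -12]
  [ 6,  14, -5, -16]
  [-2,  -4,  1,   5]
J_3(1) ⊕ J_1(1)

The characteristic polynomial is
  det(x·I − A) = x^4 - 4*x^3 + 6*x^2 - 4*x + 1 = (x - 1)^4

Eigenvalues and multiplicities (the geometric multiplicity of λ is n − rank(A − λI), which equals the number of Jordan blocks for λ):
  λ = 1: algebraic multiplicity = 4, geometric multiplicity = 2

Determining the block sizes for each eigenvalue:
  λ = 1: with am = 4 and gm = 2, the partition is not yet determined (e.g. several partitions of 4 into 2 parts exist). Let N = A − (1)·I. Computing rank(N^1) = 2, rank(N^2) = 1, rank(N^3) = 0; the number of blocks of size ≥ j is rank(N^{j−1}) − rank(N^j), giving [2, 1, 1]. So we have 1 block(s) of size 3, 1 block(s) of size 1 → block sizes [3, 1]

Assembling the blocks gives a Jordan form
J =
  [1, 1, 0, 0]
  [0, 1, 1, 0]
  [0, 0, 1, 0]
  [0, 0, 0, 1]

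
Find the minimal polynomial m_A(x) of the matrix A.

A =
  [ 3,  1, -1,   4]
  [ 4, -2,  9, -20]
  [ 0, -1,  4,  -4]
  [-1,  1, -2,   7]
x^2 - 6*x + 9

The characteristic polynomial is χ_A(x) = (x - 3)^4, so the eigenvalues are known. The minimal polynomial is
  m_A(x) = Π_λ (x − λ)^{k_λ}
where k_λ is the size of the *largest* Jordan block for λ (equivalently, the smallest k with (A − λI)^k v = 0 for every generalised eigenvector v of λ).

  λ = 3: largest Jordan block has size 2, contributing (x − 3)^2

So m_A(x) = (x - 3)^2 = x^2 - 6*x + 9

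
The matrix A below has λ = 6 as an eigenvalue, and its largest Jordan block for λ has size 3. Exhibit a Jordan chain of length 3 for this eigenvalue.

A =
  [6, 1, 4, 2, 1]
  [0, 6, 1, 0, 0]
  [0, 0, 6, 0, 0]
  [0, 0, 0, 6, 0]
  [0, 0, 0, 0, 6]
A Jordan chain for λ = 6 of length 3:
v_1 = (1, 0, 0, 0, 0)ᵀ
v_2 = (4, 1, 0, 0, 0)ᵀ
v_3 = (0, 0, 1, 0, 0)ᵀ

Let N = A − (6)·I. We want v_3 with N^3 v_3 = 0 but N^2 v_3 ≠ 0; then v_{j-1} := N · v_j for j = 3, …, 2.

Pick v_3 = (0, 0, 1, 0, 0)ᵀ.
Then v_2 = N · v_3 = (4, 1, 0, 0, 0)ᵀ.
Then v_1 = N · v_2 = (1, 0, 0, 0, 0)ᵀ.

Sanity check: (A − (6)·I) v_1 = (0, 0, 0, 0, 0)ᵀ = 0. ✓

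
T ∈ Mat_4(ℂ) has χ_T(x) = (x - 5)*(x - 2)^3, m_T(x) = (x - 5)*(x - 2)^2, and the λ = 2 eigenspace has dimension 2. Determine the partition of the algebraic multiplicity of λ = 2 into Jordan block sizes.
Block sizes for λ = 2: [2, 1]

Step 1 — from the characteristic polynomial, algebraic multiplicity of λ = 2 is 3. From dim ker(T − (2)·I) = 2, there are exactly 2 Jordan blocks for λ = 2.
Step 2 — from the minimal polynomial, the factor (x − 2)^2 tells us the largest block for λ = 2 has size 2.
Step 3 — with total size 3, 2 blocks, and largest block 2, the block sizes (in nonincreasing order) are [2, 1].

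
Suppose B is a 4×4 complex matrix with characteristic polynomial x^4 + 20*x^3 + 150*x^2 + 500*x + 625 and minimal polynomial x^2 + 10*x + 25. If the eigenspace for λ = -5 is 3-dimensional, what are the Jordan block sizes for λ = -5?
Block sizes for λ = -5: [2, 1, 1]

Step 1 — from the characteristic polynomial, algebraic multiplicity of λ = -5 is 4. From dim ker(B − (-5)·I) = 3, there are exactly 3 Jordan blocks for λ = -5.
Step 2 — from the minimal polynomial, the factor (x + 5)^2 tells us the largest block for λ = -5 has size 2.
Step 3 — with total size 4, 3 blocks, and largest block 2, the block sizes (in nonincreasing order) are [2, 1, 1].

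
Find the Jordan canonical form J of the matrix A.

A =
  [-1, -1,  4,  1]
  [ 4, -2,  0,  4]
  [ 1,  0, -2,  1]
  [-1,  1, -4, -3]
J_2(-2) ⊕ J_2(-2)

The characteristic polynomial is
  det(x·I − A) = x^4 + 8*x^3 + 24*x^2 + 32*x + 16 = (x + 2)^4

Eigenvalues and multiplicities (the geometric multiplicity of λ is n − rank(A − λI), which equals the number of Jordan blocks for λ):
  λ = -2: algebraic multiplicity = 4, geometric multiplicity = 2

Determining the block sizes for each eigenvalue:
  λ = -2: with am = 4 and gm = 2, the partition is not yet determined (e.g. several partitions of 4 into 2 parts exist). Let N = A − (-2)·I. Computing rank(N^1) = 2, rank(N^2) = 0; the number of blocks of size ≥ j is rank(N^{j−1}) − rank(N^j), giving [2, 2]. So we have 2 block(s) of size 2 → block sizes [2, 2]

Assembling the blocks gives a Jordan form
J =
  [-2,  1,  0,  0]
  [ 0, -2,  0,  0]
  [ 0,  0, -2,  1]
  [ 0,  0,  0, -2]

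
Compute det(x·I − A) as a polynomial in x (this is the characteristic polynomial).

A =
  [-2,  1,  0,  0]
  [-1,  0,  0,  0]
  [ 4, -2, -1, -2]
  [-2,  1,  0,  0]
x^4 + 3*x^3 + 3*x^2 + x

Expanding det(x·I − A) (e.g. by cofactor expansion or by noting that A is similar to its Jordan form J, which has the same characteristic polynomial as A) gives
  χ_A(x) = x^4 + 3*x^3 + 3*x^2 + x
which factors as x*(x + 1)^3. The eigenvalues (with algebraic multiplicities) are λ = -1 with multiplicity 3, λ = 0 with multiplicity 1.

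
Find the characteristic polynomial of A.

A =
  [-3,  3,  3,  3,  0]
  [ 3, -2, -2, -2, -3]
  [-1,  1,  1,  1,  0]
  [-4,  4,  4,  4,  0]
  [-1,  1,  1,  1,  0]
x^5

Expanding det(x·I − A) (e.g. by cofactor expansion or by noting that A is similar to its Jordan form J, which has the same characteristic polynomial as A) gives
  χ_A(x) = x^5
which factors as x^5. The eigenvalues (with algebraic multiplicities) are λ = 0 with multiplicity 5.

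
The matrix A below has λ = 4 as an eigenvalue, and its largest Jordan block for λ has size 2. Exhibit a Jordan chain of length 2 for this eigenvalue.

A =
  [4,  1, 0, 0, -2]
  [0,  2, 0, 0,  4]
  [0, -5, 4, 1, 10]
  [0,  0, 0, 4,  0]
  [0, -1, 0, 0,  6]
A Jordan chain for λ = 4 of length 2:
v_1 = (1, -2, -5, 0, -1)ᵀ
v_2 = (0, 1, 0, 0, 0)ᵀ

Let N = A − (4)·I. We want v_2 with N^2 v_2 = 0 but N^1 v_2 ≠ 0; then v_{j-1} := N · v_j for j = 2, …, 2.

Pick v_2 = (0, 1, 0, 0, 0)ᵀ.
Then v_1 = N · v_2 = (1, -2, -5, 0, -1)ᵀ.

Sanity check: (A − (4)·I) v_1 = (0, 0, 0, 0, 0)ᵀ = 0. ✓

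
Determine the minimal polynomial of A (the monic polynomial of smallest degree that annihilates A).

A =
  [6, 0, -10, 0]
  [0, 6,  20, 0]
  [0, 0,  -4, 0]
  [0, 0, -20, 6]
x^2 - 2*x - 24

The characteristic polynomial is χ_A(x) = (x - 6)^3*(x + 4), so the eigenvalues are known. The minimal polynomial is
  m_A(x) = Π_λ (x − λ)^{k_λ}
where k_λ is the size of the *largest* Jordan block for λ (equivalently, the smallest k with (A − λI)^k v = 0 for every generalised eigenvector v of λ).

  λ = -4: largest Jordan block has size 1, contributing (x + 4)
  λ = 6: largest Jordan block has size 1, contributing (x − 6)

So m_A(x) = (x - 6)*(x + 4) = x^2 - 2*x - 24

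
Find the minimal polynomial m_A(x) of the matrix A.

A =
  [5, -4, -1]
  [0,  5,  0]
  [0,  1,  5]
x^3 - 15*x^2 + 75*x - 125

The characteristic polynomial is χ_A(x) = (x - 5)^3, so the eigenvalues are known. The minimal polynomial is
  m_A(x) = Π_λ (x − λ)^{k_λ}
where k_λ is the size of the *largest* Jordan block for λ (equivalently, the smallest k with (A − λI)^k v = 0 for every generalised eigenvector v of λ).

  λ = 5: largest Jordan block has size 3, contributing (x − 5)^3

So m_A(x) = (x - 5)^3 = x^3 - 15*x^2 + 75*x - 125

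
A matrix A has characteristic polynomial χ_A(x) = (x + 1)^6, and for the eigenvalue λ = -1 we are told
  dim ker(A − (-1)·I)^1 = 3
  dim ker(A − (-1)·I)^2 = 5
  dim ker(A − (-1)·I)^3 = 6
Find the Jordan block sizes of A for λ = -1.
Block sizes for λ = -1: [3, 2, 1]

From the dimensions of kernels of powers, the number of Jordan blocks of size at least j is d_j − d_{j−1} where d_j = dim ker(N^j) (with d_0 = 0). Computing the differences gives [3, 2, 1].
The number of blocks of size exactly k is (#blocks of size ≥ k) − (#blocks of size ≥ k + 1), so the partition is: 1 block(s) of size 1, 1 block(s) of size 2, 1 block(s) of size 3.
In nonincreasing order the block sizes are [3, 2, 1].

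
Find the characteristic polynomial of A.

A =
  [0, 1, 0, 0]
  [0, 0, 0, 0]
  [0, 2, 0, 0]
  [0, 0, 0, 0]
x^4

Expanding det(x·I − A) (e.g. by cofactor expansion or by noting that A is similar to its Jordan form J, which has the same characteristic polynomial as A) gives
  χ_A(x) = x^4
which factors as x^4. The eigenvalues (with algebraic multiplicities) are λ = 0 with multiplicity 4.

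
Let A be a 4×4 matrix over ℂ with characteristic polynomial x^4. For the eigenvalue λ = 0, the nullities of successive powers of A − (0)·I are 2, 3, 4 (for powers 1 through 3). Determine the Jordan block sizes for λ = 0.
Block sizes for λ = 0: [3, 1]

From the dimensions of kernels of powers, the number of Jordan blocks of size at least j is d_j − d_{j−1} where d_j = dim ker(N^j) (with d_0 = 0). Computing the differences gives [2, 1, 1].
The number of blocks of size exactly k is (#blocks of size ≥ k) − (#blocks of size ≥ k + 1), so the partition is: 1 block(s) of size 1, 1 block(s) of size 3.
In nonincreasing order the block sizes are [3, 1].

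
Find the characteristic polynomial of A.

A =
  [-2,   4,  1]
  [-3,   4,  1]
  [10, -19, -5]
x^3 + 3*x^2 + 3*x + 1

Expanding det(x·I − A) (e.g. by cofactor expansion or by noting that A is similar to its Jordan form J, which has the same characteristic polynomial as A) gives
  χ_A(x) = x^3 + 3*x^2 + 3*x + 1
which factors as (x + 1)^3. The eigenvalues (with algebraic multiplicities) are λ = -1 with multiplicity 3.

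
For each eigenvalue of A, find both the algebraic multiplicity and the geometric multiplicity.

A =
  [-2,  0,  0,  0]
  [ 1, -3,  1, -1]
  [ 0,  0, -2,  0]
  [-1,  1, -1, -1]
λ = -2: alg = 4, geom = 3

Step 1 — factor the characteristic polynomial to read off the algebraic multiplicities:
  χ_A(x) = (x + 2)^4

Step 2 — compute geometric multiplicities via the rank-nullity identity g(λ) = n − rank(A − λI):
  rank(A − (-2)·I) = 1, so dim ker(A − (-2)·I) = n − 1 = 3

Summary:
  λ = -2: algebraic multiplicity = 4, geometric multiplicity = 3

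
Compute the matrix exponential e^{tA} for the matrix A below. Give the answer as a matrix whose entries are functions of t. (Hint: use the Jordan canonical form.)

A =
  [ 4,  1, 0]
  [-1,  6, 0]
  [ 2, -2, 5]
e^{tA} =
  [-t*exp(5*t) + exp(5*t), t*exp(5*t), 0]
  [-t*exp(5*t), t*exp(5*t) + exp(5*t), 0]
  [2*t*exp(5*t), -2*t*exp(5*t), exp(5*t)]

Strategy: write A = P · J · P⁻¹ where J is a Jordan canonical form, so e^{tA} = P · e^{tJ} · P⁻¹, and e^{tJ} can be computed block-by-block.

A has Jordan form
J =
  [5, 1, 0]
  [0, 5, 0]
  [0, 0, 5]
(up to reordering of blocks).

Per-block formulas:
  For a 2×2 Jordan block J_2(5): exp(t · J_2(5)) = e^(5t)·(I + t·N), where N is the 2×2 nilpotent shift.
  For a 1×1 block at λ = 5: exp(t · [5]) = [e^(5t)].

After assembling e^{tJ} and conjugating by P, we get:

e^{tA} =
  [-t*exp(5*t) + exp(5*t), t*exp(5*t), 0]
  [-t*exp(5*t), t*exp(5*t) + exp(5*t), 0]
  [2*t*exp(5*t), -2*t*exp(5*t), exp(5*t)]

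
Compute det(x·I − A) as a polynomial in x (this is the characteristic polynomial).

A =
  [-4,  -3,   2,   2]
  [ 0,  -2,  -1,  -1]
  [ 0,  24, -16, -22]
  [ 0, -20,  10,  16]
x^4 + 6*x^3 - 24*x^2 - 224*x - 384

Expanding det(x·I − A) (e.g. by cofactor expansion or by noting that A is similar to its Jordan form J, which has the same characteristic polynomial as A) gives
  χ_A(x) = x^4 + 6*x^3 - 24*x^2 - 224*x - 384
which factors as (x - 6)*(x + 4)^3. The eigenvalues (with algebraic multiplicities) are λ = -4 with multiplicity 3, λ = 6 with multiplicity 1.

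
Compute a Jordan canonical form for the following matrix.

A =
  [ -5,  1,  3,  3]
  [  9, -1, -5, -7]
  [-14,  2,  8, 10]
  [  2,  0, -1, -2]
J_3(0) ⊕ J_1(0)

The characteristic polynomial is
  det(x·I − A) = x^4

Eigenvalues and multiplicities (the geometric multiplicity of λ is n − rank(A − λI), which equals the number of Jordan blocks for λ):
  λ = 0: algebraic multiplicity = 4, geometric multiplicity = 2

Determining the block sizes for each eigenvalue:
  λ = 0: with am = 4 and gm = 2, the partition is not yet determined (e.g. several partitions of 4 into 2 parts exist). Let N = A − (0)·I. Computing rank(N^1) = 2, rank(N^2) = 1, rank(N^3) = 0; the number of blocks of size ≥ j is rank(N^{j−1}) − rank(N^j), giving [2, 1, 1]. So we have 1 block(s) of size 3, 1 block(s) of size 1 → block sizes [3, 1]

Assembling the blocks gives a Jordan form
J =
  [0, 1, 0, 0]
  [0, 0, 1, 0]
  [0, 0, 0, 0]
  [0, 0, 0, 0]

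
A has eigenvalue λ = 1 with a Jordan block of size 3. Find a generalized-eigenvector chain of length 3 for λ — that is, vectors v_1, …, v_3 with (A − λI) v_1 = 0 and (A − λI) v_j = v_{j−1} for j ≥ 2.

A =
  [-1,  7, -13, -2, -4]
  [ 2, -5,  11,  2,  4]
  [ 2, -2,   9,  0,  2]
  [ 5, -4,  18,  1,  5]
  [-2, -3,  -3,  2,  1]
A Jordan chain for λ = 1 of length 3:
v_1 = (-10, 8, 4, 8, 2)ᵀ
v_2 = (-2, 2, 2, 5, -2)ᵀ
v_3 = (1, 0, 0, 0, 0)ᵀ

Let N = A − (1)·I. We want v_3 with N^3 v_3 = 0 but N^2 v_3 ≠ 0; then v_{j-1} := N · v_j for j = 3, …, 2.

Pick v_3 = (1, 0, 0, 0, 0)ᵀ.
Then v_2 = N · v_3 = (-2, 2, 2, 5, -2)ᵀ.
Then v_1 = N · v_2 = (-10, 8, 4, 8, 2)ᵀ.

Sanity check: (A − (1)·I) v_1 = (0, 0, 0, 0, 0)ᵀ = 0. ✓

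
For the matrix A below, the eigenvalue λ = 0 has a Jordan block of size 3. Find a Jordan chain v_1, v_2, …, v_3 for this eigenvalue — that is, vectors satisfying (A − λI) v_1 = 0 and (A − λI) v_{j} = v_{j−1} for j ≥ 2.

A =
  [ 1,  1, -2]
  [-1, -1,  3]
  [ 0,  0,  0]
A Jordan chain for λ = 0 of length 3:
v_1 = (1, -1, 0)ᵀ
v_2 = (-2, 3, 0)ᵀ
v_3 = (0, 0, 1)ᵀ

Let N = A − (0)·I. We want v_3 with N^3 v_3 = 0 but N^2 v_3 ≠ 0; then v_{j-1} := N · v_j for j = 3, …, 2.

Pick v_3 = (0, 0, 1)ᵀ.
Then v_2 = N · v_3 = (-2, 3, 0)ᵀ.
Then v_1 = N · v_2 = (1, -1, 0)ᵀ.

Sanity check: (A − (0)·I) v_1 = (0, 0, 0)ᵀ = 0. ✓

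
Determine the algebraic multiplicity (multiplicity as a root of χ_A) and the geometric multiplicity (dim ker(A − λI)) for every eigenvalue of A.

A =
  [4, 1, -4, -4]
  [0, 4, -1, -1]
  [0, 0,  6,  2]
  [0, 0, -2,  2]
λ = 4: alg = 4, geom = 2

Step 1 — factor the characteristic polynomial to read off the algebraic multiplicities:
  χ_A(x) = (x - 4)^4

Step 2 — compute geometric multiplicities via the rank-nullity identity g(λ) = n − rank(A − λI):
  rank(A − (4)·I) = 2, so dim ker(A − (4)·I) = n − 2 = 2

Summary:
  λ = 4: algebraic multiplicity = 4, geometric multiplicity = 2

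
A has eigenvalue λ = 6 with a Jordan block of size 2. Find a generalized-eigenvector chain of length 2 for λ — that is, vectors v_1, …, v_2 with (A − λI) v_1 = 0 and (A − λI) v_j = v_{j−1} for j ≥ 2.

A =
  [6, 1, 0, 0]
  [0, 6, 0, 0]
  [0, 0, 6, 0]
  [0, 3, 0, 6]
A Jordan chain for λ = 6 of length 2:
v_1 = (1, 0, 0, 3)ᵀ
v_2 = (0, 1, 0, 0)ᵀ

Let N = A − (6)·I. We want v_2 with N^2 v_2 = 0 but N^1 v_2 ≠ 0; then v_{j-1} := N · v_j for j = 2, …, 2.

Pick v_2 = (0, 1, 0, 0)ᵀ.
Then v_1 = N · v_2 = (1, 0, 0, 3)ᵀ.

Sanity check: (A − (6)·I) v_1 = (0, 0, 0, 0)ᵀ = 0. ✓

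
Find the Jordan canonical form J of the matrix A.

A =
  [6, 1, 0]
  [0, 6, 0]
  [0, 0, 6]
J_2(6) ⊕ J_1(6)

The characteristic polynomial is
  det(x·I − A) = x^3 - 18*x^2 + 108*x - 216 = (x - 6)^3

Eigenvalues and multiplicities (the geometric multiplicity of λ is n − rank(A − λI), which equals the number of Jordan blocks for λ):
  λ = 6: algebraic multiplicity = 3, geometric multiplicity = 2

Determining the block sizes for each eigenvalue:
  λ = 6: 2 blocks summing to 3 forces exactly one block of size 2 and the rest size 1 → block sizes [2, 1]

Assembling the blocks gives a Jordan form
J =
  [6, 1, 0]
  [0, 6, 0]
  [0, 0, 6]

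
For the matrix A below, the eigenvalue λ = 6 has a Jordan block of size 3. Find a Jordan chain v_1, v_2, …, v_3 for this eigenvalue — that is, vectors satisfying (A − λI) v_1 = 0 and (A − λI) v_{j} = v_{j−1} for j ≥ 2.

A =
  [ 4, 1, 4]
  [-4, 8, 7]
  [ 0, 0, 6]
A Jordan chain for λ = 6 of length 3:
v_1 = (-1, -2, 0)ᵀ
v_2 = (4, 7, 0)ᵀ
v_3 = (0, 0, 1)ᵀ

Let N = A − (6)·I. We want v_3 with N^3 v_3 = 0 but N^2 v_3 ≠ 0; then v_{j-1} := N · v_j for j = 3, …, 2.

Pick v_3 = (0, 0, 1)ᵀ.
Then v_2 = N · v_3 = (4, 7, 0)ᵀ.
Then v_1 = N · v_2 = (-1, -2, 0)ᵀ.

Sanity check: (A − (6)·I) v_1 = (0, 0, 0)ᵀ = 0. ✓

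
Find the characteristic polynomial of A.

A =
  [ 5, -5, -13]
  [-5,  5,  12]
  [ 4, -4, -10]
x^3

Expanding det(x·I − A) (e.g. by cofactor expansion or by noting that A is similar to its Jordan form J, which has the same characteristic polynomial as A) gives
  χ_A(x) = x^3
which factors as x^3. The eigenvalues (with algebraic multiplicities) are λ = 0 with multiplicity 3.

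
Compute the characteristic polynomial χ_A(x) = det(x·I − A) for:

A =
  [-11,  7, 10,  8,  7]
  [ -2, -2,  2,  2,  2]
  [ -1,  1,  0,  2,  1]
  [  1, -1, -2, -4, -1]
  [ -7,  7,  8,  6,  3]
x^5 + 14*x^4 + 76*x^3 + 200*x^2 + 256*x + 128

Expanding det(x·I − A) (e.g. by cofactor expansion or by noting that A is similar to its Jordan form J, which has the same characteristic polynomial as A) gives
  χ_A(x) = x^5 + 14*x^4 + 76*x^3 + 200*x^2 + 256*x + 128
which factors as (x + 2)^3*(x + 4)^2. The eigenvalues (with algebraic multiplicities) are λ = -4 with multiplicity 2, λ = -2 with multiplicity 3.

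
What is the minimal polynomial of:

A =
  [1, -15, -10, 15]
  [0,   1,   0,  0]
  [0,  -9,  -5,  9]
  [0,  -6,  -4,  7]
x^2 - 2*x + 1

The characteristic polynomial is χ_A(x) = (x - 1)^4, so the eigenvalues are known. The minimal polynomial is
  m_A(x) = Π_λ (x − λ)^{k_λ}
where k_λ is the size of the *largest* Jordan block for λ (equivalently, the smallest k with (A − λI)^k v = 0 for every generalised eigenvector v of λ).

  λ = 1: largest Jordan block has size 2, contributing (x − 1)^2

So m_A(x) = (x - 1)^2 = x^2 - 2*x + 1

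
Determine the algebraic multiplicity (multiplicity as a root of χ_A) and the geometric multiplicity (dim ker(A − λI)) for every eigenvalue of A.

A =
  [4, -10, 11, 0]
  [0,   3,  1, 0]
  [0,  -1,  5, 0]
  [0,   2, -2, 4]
λ = 4: alg = 4, geom = 2

Step 1 — factor the characteristic polynomial to read off the algebraic multiplicities:
  χ_A(x) = (x - 4)^4

Step 2 — compute geometric multiplicities via the rank-nullity identity g(λ) = n − rank(A − λI):
  rank(A − (4)·I) = 2, so dim ker(A − (4)·I) = n − 2 = 2

Summary:
  λ = 4: algebraic multiplicity = 4, geometric multiplicity = 2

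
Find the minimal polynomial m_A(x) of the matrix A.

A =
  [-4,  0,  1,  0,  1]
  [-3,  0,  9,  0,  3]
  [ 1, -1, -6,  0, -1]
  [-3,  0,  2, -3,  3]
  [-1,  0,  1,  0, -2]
x^3 + 9*x^2 + 27*x + 27

The characteristic polynomial is χ_A(x) = (x + 3)^5, so the eigenvalues are known. The minimal polynomial is
  m_A(x) = Π_λ (x − λ)^{k_λ}
where k_λ is the size of the *largest* Jordan block for λ (equivalently, the smallest k with (A − λI)^k v = 0 for every generalised eigenvector v of λ).

  λ = -3: largest Jordan block has size 3, contributing (x + 3)^3

So m_A(x) = (x + 3)^3 = x^3 + 9*x^2 + 27*x + 27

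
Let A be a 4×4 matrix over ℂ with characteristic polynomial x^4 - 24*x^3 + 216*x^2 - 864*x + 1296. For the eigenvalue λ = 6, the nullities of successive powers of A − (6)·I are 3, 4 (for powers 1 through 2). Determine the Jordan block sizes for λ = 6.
Block sizes for λ = 6: [2, 1, 1]

From the dimensions of kernels of powers, the number of Jordan blocks of size at least j is d_j − d_{j−1} where d_j = dim ker(N^j) (with d_0 = 0). Computing the differences gives [3, 1].
The number of blocks of size exactly k is (#blocks of size ≥ k) − (#blocks of size ≥ k + 1), so the partition is: 2 block(s) of size 1, 1 block(s) of size 2.
In nonincreasing order the block sizes are [2, 1, 1].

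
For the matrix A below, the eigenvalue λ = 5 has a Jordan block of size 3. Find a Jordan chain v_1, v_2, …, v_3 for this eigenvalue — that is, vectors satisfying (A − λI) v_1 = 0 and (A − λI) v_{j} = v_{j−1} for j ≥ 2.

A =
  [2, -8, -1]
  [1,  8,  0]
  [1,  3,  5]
A Jordan chain for λ = 5 of length 3:
v_1 = (-3, 1, 1)ᵀ
v_2 = (-8, 3, 3)ᵀ
v_3 = (0, 1, 0)ᵀ

Let N = A − (5)·I. We want v_3 with N^3 v_3 = 0 but N^2 v_3 ≠ 0; then v_{j-1} := N · v_j for j = 3, …, 2.

Pick v_3 = (0, 1, 0)ᵀ.
Then v_2 = N · v_3 = (-8, 3, 3)ᵀ.
Then v_1 = N · v_2 = (-3, 1, 1)ᵀ.

Sanity check: (A − (5)·I) v_1 = (0, 0, 0)ᵀ = 0. ✓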